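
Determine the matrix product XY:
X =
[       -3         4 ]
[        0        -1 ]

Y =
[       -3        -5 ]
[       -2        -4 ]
XY =
[        1        -1 ]
[        2         4 ]

Matrix multiplication: (XY)[i][j] = sum over k of X[i][k] * Y[k][j].
  (XY)[0][0] = (-3)*(-3) + (4)*(-2) = 1
  (XY)[0][1] = (-3)*(-5) + (4)*(-4) = -1
  (XY)[1][0] = (0)*(-3) + (-1)*(-2) = 2
  (XY)[1][1] = (0)*(-5) + (-1)*(-4) = 4
XY =
[        1        -1 ]
[        2         4 ]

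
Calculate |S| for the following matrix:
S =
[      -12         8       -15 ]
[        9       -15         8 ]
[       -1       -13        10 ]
det(S) = 1748

Expand along row 0 (cofactor expansion): det(S) = a*(e*i - f*h) - b*(d*i - f*g) + c*(d*h - e*g), where the 3×3 is [[a, b, c], [d, e, f], [g, h, i]].
Minor M_00 = (-15)*(10) - (8)*(-13) = -150 + 104 = -46.
Minor M_01 = (9)*(10) - (8)*(-1) = 90 + 8 = 98.
Minor M_02 = (9)*(-13) - (-15)*(-1) = -117 - 15 = -132.
det(S) = (-12)*(-46) - (8)*(98) + (-15)*(-132) = 552 - 784 + 1980 = 1748.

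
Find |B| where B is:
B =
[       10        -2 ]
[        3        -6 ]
det(B) = -54

For a 2×2 matrix [[a, b], [c, d]], det = a*d - b*c.
det(B) = (10)*(-6) - (-2)*(3) = -60 + 6 = -54.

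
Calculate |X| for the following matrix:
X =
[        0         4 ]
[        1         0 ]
det(X) = -4

For a 2×2 matrix [[a, b], [c, d]], det = a*d - b*c.
det(X) = (0)*(0) - (4)*(1) = 0 - 4 = -4.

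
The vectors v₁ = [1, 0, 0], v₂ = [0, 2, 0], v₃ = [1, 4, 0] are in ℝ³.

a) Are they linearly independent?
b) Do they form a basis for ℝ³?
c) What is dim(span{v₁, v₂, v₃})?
Not independent, not a basis, dim(span) = 2

Check whether v₃ can be written as a linear combination of v₁ and v₂.
v₃ = (1)·v₁ + (2)·v₂ = [1, 4, 0], so the three vectors are linearly dependent.
Thus they do not form a basis for ℝ³, and dim(span{v₁, v₂, v₃}) = 2 (spanned by v₁ and v₂).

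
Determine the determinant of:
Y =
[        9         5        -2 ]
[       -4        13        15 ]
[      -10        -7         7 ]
det(Y) = 838

Expand along row 0 (cofactor expansion): det(Y) = a*(e*i - f*h) - b*(d*i - f*g) + c*(d*h - e*g), where the 3×3 is [[a, b, c], [d, e, f], [g, h, i]].
Minor M_00 = (13)*(7) - (15)*(-7) = 91 + 105 = 196.
Minor M_01 = (-4)*(7) - (15)*(-10) = -28 + 150 = 122.
Minor M_02 = (-4)*(-7) - (13)*(-10) = 28 + 130 = 158.
det(Y) = (9)*(196) - (5)*(122) + (-2)*(158) = 1764 - 610 - 316 = 838.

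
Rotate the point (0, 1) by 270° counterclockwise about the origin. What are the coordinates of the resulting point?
(1, 0)

Rotation matrix R(θ) = [[cos θ, -sin θ], [sin θ, cos θ]]; for θ = 270°:
R = [[0, 1], [-1, 0]]
Result: R × [0, 1]ᵀ = [0·0 + (1)·1, -1·0 + (0)·1]ᵀ = (1, 0)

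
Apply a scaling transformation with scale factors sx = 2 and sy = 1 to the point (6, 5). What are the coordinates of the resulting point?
(12, 5)

Scaling matrix:
[[2, 0], [0, 1]]
Result: (6 × 2, 5 × 1) = (12, 5)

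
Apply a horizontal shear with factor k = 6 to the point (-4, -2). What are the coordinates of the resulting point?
(-16, -2)

Shear matrix for horizontal shear with factor k = 6:
[[1, 6], [0, 1]]
Result: (-4, -2) → (-16, -2)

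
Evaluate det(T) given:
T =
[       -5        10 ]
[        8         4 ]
det(T) = -100

For a 2×2 matrix [[a, b], [c, d]], det = a*d - b*c.
det(T) = (-5)*(4) - (10)*(8) = -20 - 80 = -100.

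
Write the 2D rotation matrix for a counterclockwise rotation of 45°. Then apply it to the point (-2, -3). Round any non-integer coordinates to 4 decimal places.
R = [[√2/2, -√2/2], [√2/2, √2/2]]; R·(-2, -3) = (0.7071, -3.5355)

Rotation matrix formula: R(θ) = [[cos θ, -sin θ], [sin θ, cos θ]]
For θ = 45°:
cos(45°) = √2/2
sin(45°) = √2/2
R = [[√2/2, -√2/2], [√2/2, √2/2]]
Apply to (-2, -3): [√2/2·-2 + (-√2/2)·-3, √2/2·-2 + √2/2·-3] = (0.7071, -3.5355)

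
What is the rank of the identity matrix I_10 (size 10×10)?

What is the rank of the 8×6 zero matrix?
rank(I_10) = 10, rank(0) = 0

The identity I_10 has 10 columns that are the standard basis vectors e_1, …, e_10. These are linearly independent, so all 10 columns are pivots and rank(I_10) = 10.
The 8×6 zero matrix has every entry zero, so every row is the zero row and there are no pivots; rank(0) = 0.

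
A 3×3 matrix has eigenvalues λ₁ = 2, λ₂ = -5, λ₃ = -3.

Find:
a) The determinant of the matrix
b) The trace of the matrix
det = 30, trace = -6

Two standard eigenvalue identities:
- det(A) equals the product of the eigenvalues (counted with multiplicity).
- trace(A) equals the sum of the eigenvalues.
det(A) = (2)*(-5)*(-3) = 30.
trace(A) = 2 - 5 - 3 = -6.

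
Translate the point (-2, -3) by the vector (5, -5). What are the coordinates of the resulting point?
(3, -8)

Translation by (5, -5):
x' = -2 + 5 = 3
y' = -3 + -5 = -8
Homogeneous matrix: [[1, 0, 5], [0, 1, -5], [0, 0, 1]]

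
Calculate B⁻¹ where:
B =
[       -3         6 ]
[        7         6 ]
det(B) = -60
B⁻¹ =
[    -1/10      1/10 ]
[     7/60      1/20 ]

For a 2×2 matrix B = [[a, b], [c, d]] with det(B) ≠ 0, B⁻¹ = (1/det(B)) * [[d, -b], [-c, a]].
det(B) = (-3)*(6) - (6)*(7) = -18 - 42 = -60.
B⁻¹ = (1/-60) * [[6, -6], [-7, -3]].
Dividing each entry by -60 and reducing:
B⁻¹ =
[    -1/10      1/10 ]
[     7/60      1/20 ]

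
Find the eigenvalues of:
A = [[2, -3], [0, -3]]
λ = -3, 2

Solve det(A - λI) = 0. For a 2×2 matrix this is λ² - (trace)λ + det = 0.
trace(A) = 2 - 3 = -1.
det(A) = (2)*(-3) - (-3)*(0) = -6 - 0 = -6.
Characteristic equation: λ² - (-1)λ + (-6) = 0.
Discriminant: (-1)² - 4*(-6) = 1 + 24 = 25.
Roots: λ = (-1 ± √25) / 2 = -3, 2.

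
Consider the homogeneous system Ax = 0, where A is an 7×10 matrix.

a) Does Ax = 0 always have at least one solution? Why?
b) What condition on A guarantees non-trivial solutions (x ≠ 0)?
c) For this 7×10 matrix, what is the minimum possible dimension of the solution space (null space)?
a) Yes, x = 0 is always a solution. b) When A has linearly dependent columns (rank < n). c) Minimum nullity = 3.

a) x = 0 satisfies A·0 = 0, so the zero vector is always a solution.
b) Non-trivial solutions exist iff the columns of A are linearly dependent, equivalently rank(A) < n (the number of columns).
c) By rank-nullity, rank(A) + nullity(A) = n = 10. Since A has only 7 rows, rank(A) ≤ 7, so nullity(A) ≥ 10 - 7 = 3.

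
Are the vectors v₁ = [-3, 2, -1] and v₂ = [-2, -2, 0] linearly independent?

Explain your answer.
Yes, linearly independent

Two vectors are linearly dependent iff one is a scalar multiple of the other.
No single scalar k satisfies v₂ = k·v₁ (the ratios of corresponding entries disagree), so v₁ and v₂ are linearly independent.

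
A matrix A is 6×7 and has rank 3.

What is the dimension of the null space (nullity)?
4

The rank-nullity theorem for an m×n matrix states:
rank(A) + nullity(A) = n (the number of columns).
Here n = 7 and rank(A) = 3, so nullity(A) = 7 - 3 = 4.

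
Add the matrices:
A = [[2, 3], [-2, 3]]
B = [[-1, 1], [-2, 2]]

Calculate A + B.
[[1, 4], [-4, 5]]

Add corresponding elements:
(2)+(-1)=1
(3)+(1)=4
(-2)+(-2)=-4
(3)+(2)=5
A + B = [[1, 4], [-4, 5]]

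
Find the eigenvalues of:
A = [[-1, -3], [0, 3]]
λ = -1, 3

Solve det(A - λI) = 0. For a 2×2 matrix this is λ² - (trace)λ + det = 0.
trace(A) = -1 + 3 = 2.
det(A) = (-1)*(3) - (-3)*(0) = -3 - 0 = -3.
Characteristic equation: λ² - (2)λ + (-3) = 0.
Discriminant: (2)² - 4*(-3) = 4 + 12 = 16.
Roots: λ = (2 ± √16) / 2 = -1, 3.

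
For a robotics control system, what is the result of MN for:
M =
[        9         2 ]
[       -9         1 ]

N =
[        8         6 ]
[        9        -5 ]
MN =
[       90        44 ]
[      -63       -59 ]

Matrix multiplication: (MN)[i][j] = sum over k of M[i][k] * N[k][j].
  (MN)[0][0] = (9)*(8) + (2)*(9) = 90
  (MN)[0][1] = (9)*(6) + (2)*(-5) = 44
  (MN)[1][0] = (-9)*(8) + (1)*(9) = -63
  (MN)[1][1] = (-9)*(6) + (1)*(-5) = -59
MN =
[       90        44 ]
[      -63       -59 ]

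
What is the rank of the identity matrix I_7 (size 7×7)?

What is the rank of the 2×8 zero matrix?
rank(I_7) = 7, rank(0) = 0

The identity I_7 has 7 columns that are the standard basis vectors e_1, …, e_7. These are linearly independent, so all 7 columns are pivots and rank(I_7) = 7.
The 2×8 zero matrix has every entry zero, so every row is the zero row and there are no pivots; rank(0) = 0.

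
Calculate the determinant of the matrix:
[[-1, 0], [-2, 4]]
-4

For a 2×2 matrix [[a, b], [c, d]], det = ad - bc
det = (-1)(4) - (0)(-2) = -4 - 0 = -4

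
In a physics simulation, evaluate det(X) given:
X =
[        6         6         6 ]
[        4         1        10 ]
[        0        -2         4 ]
det(X) = 0

Expand along row 0 (cofactor expansion): det(X) = a*(e*i - f*h) - b*(d*i - f*g) + c*(d*h - e*g), where the 3×3 is [[a, b, c], [d, e, f], [g, h, i]].
Minor M_00 = (1)*(4) - (10)*(-2) = 4 + 20 = 24.
Minor M_01 = (4)*(4) - (10)*(0) = 16 - 0 = 16.
Minor M_02 = (4)*(-2) - (1)*(0) = -8 - 0 = -8.
det(X) = (6)*(24) - (6)*(16) + (6)*(-8) = 144 - 96 - 48 = 0.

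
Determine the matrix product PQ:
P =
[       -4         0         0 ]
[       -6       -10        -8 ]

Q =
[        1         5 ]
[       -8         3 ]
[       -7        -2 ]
PQ =
[       -4       -20 ]
[      130       -44 ]

Matrix multiplication: (PQ)[i][j] = sum over k of P[i][k] * Q[k][j].
  (PQ)[0][0] = (-4)*(1) + (0)*(-8) + (0)*(-7) = -4
  (PQ)[0][1] = (-4)*(5) + (0)*(3) + (0)*(-2) = -20
  (PQ)[1][0] = (-6)*(1) + (-10)*(-8) + (-8)*(-7) = 130
  (PQ)[1][1] = (-6)*(5) + (-10)*(3) + (-8)*(-2) = -44
PQ =
[       -4       -20 ]
[      130       -44 ]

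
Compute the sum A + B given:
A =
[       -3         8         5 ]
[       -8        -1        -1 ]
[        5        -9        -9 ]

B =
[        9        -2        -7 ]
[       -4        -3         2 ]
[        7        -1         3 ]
A + B =
[        6         6        -2 ]
[      -12        -4         1 ]
[       12       -10        -6 ]

Matrix addition is elementwise: (A+B)[i][j] = A[i][j] + B[i][j].
  (A+B)[0][0] = (-3) + (9) = 6
  (A+B)[0][1] = (8) + (-2) = 6
  (A+B)[0][2] = (5) + (-7) = -2
  (A+B)[1][0] = (-8) + (-4) = -12
  (A+B)[1][1] = (-1) + (-3) = -4
  (A+B)[1][2] = (-1) + (2) = 1
  (A+B)[2][0] = (5) + (7) = 12
  (A+B)[2][1] = (-9) + (-1) = -10
  (A+B)[2][2] = (-9) + (3) = -6
A + B =
[        6         6        -2 ]
[      -12        -4         1 ]
[       12       -10        -6 ]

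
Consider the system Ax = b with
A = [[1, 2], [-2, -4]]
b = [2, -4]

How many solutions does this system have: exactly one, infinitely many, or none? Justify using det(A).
Infinitely many solutions

det(A) = (1)*(-4) - (2)*(-2) = 0, so A is singular (column 2 is 2 times column 1).
b = [2, -4] = 2 * column 1 of A, so b lies in the column space of A.
A singular matrix whose right-hand side is in its column space gives a 1-parameter family of solutions — infinitely many.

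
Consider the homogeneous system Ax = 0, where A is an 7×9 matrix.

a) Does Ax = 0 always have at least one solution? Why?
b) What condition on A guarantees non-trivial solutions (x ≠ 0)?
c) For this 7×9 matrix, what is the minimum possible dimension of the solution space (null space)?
a) Yes, x = 0 is always a solution. b) When A has linearly dependent columns (rank < n). c) Minimum nullity = 2.

a) x = 0 satisfies A·0 = 0, so the zero vector is always a solution.
b) Non-trivial solutions exist iff the columns of A are linearly dependent, equivalently rank(A) < n (the number of columns).
c) By rank-nullity, rank(A) + nullity(A) = n = 9. Since A has only 7 rows, rank(A) ≤ 7, so nullity(A) ≥ 9 - 7 = 2.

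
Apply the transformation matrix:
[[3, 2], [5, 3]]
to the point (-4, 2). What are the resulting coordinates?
(-8, -14)

Matrix multiplication:
[[3, 2], [5, 3]] × [-4, 2]ᵀ
= [3×-4 + 2×2, 5×-4 + 3×2]ᵀ
= [-8.0000, -14.0000]ᵀ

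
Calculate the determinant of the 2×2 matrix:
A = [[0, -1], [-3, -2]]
-3

For A = [[a, b], [c, d]], det(A) = a*d - b*c.
det(A) = (0)*(-2) - (-1)*(-3) = 0 - 3 = -3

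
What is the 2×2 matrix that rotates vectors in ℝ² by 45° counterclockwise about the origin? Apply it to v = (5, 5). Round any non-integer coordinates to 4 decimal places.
R = [[√2/2, -√2/2], [√2/2, √2/2]]; R·v = (0.0000, 7.0711)

A counterclockwise rotation by angle θ in ℝ² has matrix R(θ) = [[cos θ, -sin θ], [sin θ, cos θ]].
For θ = 45°: cos θ = √2/2, sin θ = √2/2.
R(45°) = [[√2/2, -√2/2], [√2/2, √2/2]].
R·v = [√2/2·5 + (-√2/2)·5, √2/2·5 + √2/2·5] = (0.0000, 7.0711).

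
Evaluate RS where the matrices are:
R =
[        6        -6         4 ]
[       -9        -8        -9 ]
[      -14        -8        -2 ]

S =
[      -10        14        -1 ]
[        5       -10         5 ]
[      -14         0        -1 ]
RS =
[     -146       144       -40 ]
[      176       -46       -22 ]
[      128      -116       -24 ]

Matrix multiplication: (RS)[i][j] = sum over k of R[i][k] * S[k][j].
  (RS)[0][0] = (6)*(-10) + (-6)*(5) + (4)*(-14) = -146
  (RS)[0][1] = (6)*(14) + (-6)*(-10) + (4)*(0) = 144
  (RS)[0][2] = (6)*(-1) + (-6)*(5) + (4)*(-1) = -40
  (RS)[1][0] = (-9)*(-10) + (-8)*(5) + (-9)*(-14) = 176
  (RS)[1][1] = (-9)*(14) + (-8)*(-10) + (-9)*(0) = -46
  (RS)[1][2] = (-9)*(-1) + (-8)*(5) + (-9)*(-1) = -22
  (RS)[2][0] = (-14)*(-10) + (-8)*(5) + (-2)*(-14) = 128
  (RS)[2][1] = (-14)*(14) + (-8)*(-10) + (-2)*(0) = -116
  (RS)[2][2] = (-14)*(-1) + (-8)*(5) + (-2)*(-1) = -24
RS =
[     -146       144       -40 ]
[      176       -46       -22 ]
[      128      -116       -24 ]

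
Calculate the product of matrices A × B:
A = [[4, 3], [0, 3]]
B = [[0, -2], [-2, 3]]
[[-6, 1], [-6, 9]]

Matrix multiplication:
C[0][0] = 4×0 + 3×-2 = -6
C[0][1] = 4×-2 + 3×3 = 1
C[1][0] = 0×0 + 3×-2 = -6
C[1][1] = 0×-2 + 3×3 = 9
Result: [[-6, 1], [-6, 9]]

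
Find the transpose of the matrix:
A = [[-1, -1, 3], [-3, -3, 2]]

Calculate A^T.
[[-1, -3], [-1, -3], [3, 2]]

The transpose sends entry (i,j) to (j,i); rows become columns.
Row 0 of A: [-1, -1, 3] -> column 0 of A^T.
Row 1 of A: [-3, -3, 2] -> column 1 of A^T.
A^T = [[-1, -3], [-1, -3], [3, 2]]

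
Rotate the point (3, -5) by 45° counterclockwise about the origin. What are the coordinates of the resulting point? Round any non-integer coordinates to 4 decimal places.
(5.6569, -1.4142)

Rotation matrix R(θ) = [[cos θ, -sin θ], [sin θ, cos θ]]; for θ = 45°:
R = [[√2/2, -√2/2], [√2/2, √2/2]]
Result: R × [3, -5]ᵀ = [√2/2·3 + (-√2/2)·-5, √2/2·3 + (√2/2)·-5]ᵀ = (5.6569, -1.4142)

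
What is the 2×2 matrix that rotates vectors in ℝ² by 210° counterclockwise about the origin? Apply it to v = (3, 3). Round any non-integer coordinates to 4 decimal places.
R = [[-√3/2, 1/2], [-1/2, -√3/2]]; R·v = (-1.0981, -4.0981)

A counterclockwise rotation by angle θ in ℝ² has matrix R(θ) = [[cos θ, -sin θ], [sin θ, cos θ]].
For θ = 210°: cos θ = -√3/2, sin θ = -1/2.
R(210°) = [[-√3/2, 1/2], [-1/2, -√3/2]].
R·v = [-√3/2·3 + (1/2)·3, -1/2·3 + -√3/2·3] = (-1.0981, -4.0981).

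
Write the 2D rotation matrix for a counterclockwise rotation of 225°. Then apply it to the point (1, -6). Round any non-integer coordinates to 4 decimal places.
R = [[-√2/2, √2/2], [-√2/2, -√2/2]]; R·(1, -6) = (-4.9497, 3.5355)

Rotation matrix formula: R(θ) = [[cos θ, -sin θ], [sin θ, cos θ]]
For θ = 225°:
cos(225°) = -√2/2
sin(225°) = -√2/2
R = [[-√2/2, √2/2], [-√2/2, -√2/2]]
Apply to (1, -6): [-√2/2·1 + (√2/2)·-6, -√2/2·1 + -√2/2·-6] = (-4.9497, 3.5355)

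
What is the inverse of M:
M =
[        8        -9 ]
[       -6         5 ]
det(M) = -14
M⁻¹ =
[    -5/14     -9/14 ]
[     -3/7      -4/7 ]

For a 2×2 matrix M = [[a, b], [c, d]] with det(M) ≠ 0, M⁻¹ = (1/det(M)) * [[d, -b], [-c, a]].
det(M) = (8)*(5) - (-9)*(-6) = 40 - 54 = -14.
M⁻¹ = (1/-14) * [[5, 9], [6, 8]].
Dividing each entry by -14 and reducing:
M⁻¹ =
[    -5/14     -9/14 ]
[     -3/7      -4/7 ]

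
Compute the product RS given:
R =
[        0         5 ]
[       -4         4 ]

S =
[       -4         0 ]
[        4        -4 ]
RS =
[       20       -20 ]
[       32       -16 ]

Matrix multiplication: (RS)[i][j] = sum over k of R[i][k] * S[k][j].
  (RS)[0][0] = (0)*(-4) + (5)*(4) = 20
  (RS)[0][1] = (0)*(0) + (5)*(-4) = -20
  (RS)[1][0] = (-4)*(-4) + (4)*(4) = 32
  (RS)[1][1] = (-4)*(0) + (4)*(-4) = -16
RS =
[       20       -20 ]
[       32       -16 ]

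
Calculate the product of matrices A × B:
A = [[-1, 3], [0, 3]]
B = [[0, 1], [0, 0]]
[[0, -1], [0, 0]]

Matrix multiplication:
C[0][0] = -1×0 + 3×0 = 0
C[0][1] = -1×1 + 3×0 = -1
C[1][0] = 0×0 + 3×0 = 0
C[1][1] = 0×1 + 3×0 = 0
Result: [[0, -1], [0, 0]]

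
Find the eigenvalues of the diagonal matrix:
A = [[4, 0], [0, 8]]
λ₁ = 4, λ₂ = 8

The characteristic polynomial of A is det(A - λI) = (4 - λ)(8 - λ) = 0.
The roots are λ = 4 and λ = 8, so the eigenvalues are the diagonal entries.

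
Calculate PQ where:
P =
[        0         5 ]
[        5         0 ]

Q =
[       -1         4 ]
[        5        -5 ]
PQ =
[       25       -25 ]
[       -5        20 ]

Matrix multiplication: (PQ)[i][j] = sum over k of P[i][k] * Q[k][j].
  (PQ)[0][0] = (0)*(-1) + (5)*(5) = 25
  (PQ)[0][1] = (0)*(4) + (5)*(-5) = -25
  (PQ)[1][0] = (5)*(-1) + (0)*(5) = -5
  (PQ)[1][1] = (5)*(4) + (0)*(-5) = 20
PQ =
[       25       -25 ]
[       -5        20 ]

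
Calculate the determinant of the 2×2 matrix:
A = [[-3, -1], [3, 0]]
3

For A = [[a, b], [c, d]], det(A) = a*d - b*c.
det(A) = (-3)*(0) - (-1)*(3) = 0 - -3 = 3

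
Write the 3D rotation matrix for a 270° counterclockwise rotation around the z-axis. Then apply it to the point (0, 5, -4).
R = [[0, 1, 0], [-1, 0, 0], [0, 0, 1]]; R·(0, 5, -4) = (5, 0, -4)

Rotation matrix for 270° around z-axis:
cos(270°) = 0, sin(270°) = -1
R = [[0, 1, 0], [-1, 0, 0], [0, 0, 1]]
Apply to (0, 5, -4): R·[0, 5, -4]ᵀ = (5, 0, -4)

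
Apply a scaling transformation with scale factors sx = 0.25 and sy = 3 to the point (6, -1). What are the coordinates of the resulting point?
(1.5, -3)

Scaling matrix:
[[0.25, 0], [0, 3]]
Result: (6 × 0.25, -1 × 3) = (1.5, -3)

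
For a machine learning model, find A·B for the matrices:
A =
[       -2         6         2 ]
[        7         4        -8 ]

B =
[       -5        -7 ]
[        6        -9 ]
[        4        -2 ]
AB =
[       54       -44 ]
[      -43       -69 ]

Matrix multiplication: (AB)[i][j] = sum over k of A[i][k] * B[k][j].
  (AB)[0][0] = (-2)*(-5) + (6)*(6) + (2)*(4) = 54
  (AB)[0][1] = (-2)*(-7) + (6)*(-9) + (2)*(-2) = -44
  (AB)[1][0] = (7)*(-5) + (4)*(6) + (-8)*(4) = -43
  (AB)[1][1] = (7)*(-7) + (4)*(-9) + (-8)*(-2) = -69
AB =
[       54       -44 ]
[      -43       -69 ]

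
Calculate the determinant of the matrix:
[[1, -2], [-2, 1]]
-3

For a 2×2 matrix [[a, b], [c, d]], det = ad - bc
det = (1)(1) - (-2)(-2) = 1 - 4 = -3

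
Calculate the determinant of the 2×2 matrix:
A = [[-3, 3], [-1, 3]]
-6

For A = [[a, b], [c, d]], det(A) = a*d - b*c.
det(A) = (-3)*(3) - (3)*(-1) = -9 - -3 = -6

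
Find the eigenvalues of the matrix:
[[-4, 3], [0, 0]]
λ = -4 and λ = 0

Characteristic equation: det(A - λI) = 0
λ² - (trace)λ + (det) = 0
λ² - (-4)λ + (0) = 0
λ² + 4λ + 0 = 0
Solving: λ = -4, 0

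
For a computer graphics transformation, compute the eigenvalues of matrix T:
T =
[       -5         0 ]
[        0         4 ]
λ = -5, 4

Solve det(T - λI) = 0. For a 2×2 matrix the characteristic equation is λ² - (trace)λ + det = 0.
trace(T) = a + d = -5 + 4 = -1.
det(T) = a*d - b*c = (-5)*(4) - (0)*(0) = -20 - 0 = -20.
Characteristic equation: λ² - (-1)λ + (-20) = 0.
Discriminant = (-1)² - 4*(-20) = 1 + 80 = 81.
λ = (-1 ± √81) / 2 = (-1 ± 9) / 2 = -5, 4.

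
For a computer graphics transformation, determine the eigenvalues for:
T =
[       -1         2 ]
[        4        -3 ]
λ = -5, 1

Solve det(T - λI) = 0. For a 2×2 matrix the characteristic equation is λ² - (trace)λ + det = 0.
trace(T) = a + d = -1 - 3 = -4.
det(T) = a*d - b*c = (-1)*(-3) - (2)*(4) = 3 - 8 = -5.
Characteristic equation: λ² - (-4)λ + (-5) = 0.
Discriminant = (-4)² - 4*(-5) = 16 + 20 = 36.
λ = (-4 ± √36) / 2 = (-4 ± 6) / 2 = -5, 1.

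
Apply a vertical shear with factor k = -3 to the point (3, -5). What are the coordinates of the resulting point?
(3, -14)

Shear matrix for vertical shear with factor k = -3:
[[1, 0], [-3, 1]]
Result: (3, -5) → (3, -14)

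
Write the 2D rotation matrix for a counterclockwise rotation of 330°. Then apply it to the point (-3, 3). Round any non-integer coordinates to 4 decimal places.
R = [[√3/2, 1/2], [-1/2, √3/2]]; R·(-3, 3) = (-1.0981, 4.0981)

Rotation matrix formula: R(θ) = [[cos θ, -sin θ], [sin θ, cos θ]]
For θ = 330°:
cos(330°) = √3/2
sin(330°) = -1/2
R = [[√3/2, 1/2], [-1/2, √3/2]]
Apply to (-3, 3): [√3/2·-3 + (1/2)·3, -1/2·-3 + √3/2·3] = (-1.0981, 4.0981)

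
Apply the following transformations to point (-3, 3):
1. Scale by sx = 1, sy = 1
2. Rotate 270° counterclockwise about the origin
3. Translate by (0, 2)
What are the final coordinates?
(3, 5)

Step 1: Scale → (-3, 3)
Step 2: Rotate 270° → (3, 3)
Step 3: Translate → (3, 5)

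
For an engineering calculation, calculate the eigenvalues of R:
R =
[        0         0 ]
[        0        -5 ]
λ = -5, 0

Solve det(R - λI) = 0. For a 2×2 matrix the characteristic equation is λ² - (trace)λ + det = 0.
trace(R) = a + d = 0 - 5 = -5.
det(R) = a*d - b*c = (0)*(-5) - (0)*(0) = 0 - 0 = 0.
Characteristic equation: λ² - (-5)λ + (0) = 0.
Discriminant = (-5)² - 4*(0) = 25 - 0 = 25.
λ = (-5 ± √25) / 2 = (-5 ± 5) / 2 = -5, 0.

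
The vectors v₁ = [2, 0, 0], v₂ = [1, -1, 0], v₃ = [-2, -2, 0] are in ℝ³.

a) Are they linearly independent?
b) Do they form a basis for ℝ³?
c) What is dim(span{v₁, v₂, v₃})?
Not independent, not a basis, dim(span) = 2

Check whether v₃ can be written as a linear combination of v₁ and v₂.
v₃ = (-2)·v₁ + (2)·v₂ = [-2, -2, 0], so the three vectors are linearly dependent.
Thus they do not form a basis for ℝ³, and dim(span{v₁, v₂, v₃}) = 2 (spanned by v₁ and v₂).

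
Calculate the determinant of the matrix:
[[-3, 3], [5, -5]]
0

For a 2×2 matrix [[a, b], [c, d]], det = ad - bc
det = (-3)(-5) - (3)(5) = 15 - 15 = 0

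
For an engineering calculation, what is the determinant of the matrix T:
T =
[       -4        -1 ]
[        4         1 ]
det(T) = 0

For a 2×2 matrix [[a, b], [c, d]], det = a*d - b*c.
det(T) = (-4)*(1) - (-1)*(4) = -4 + 4 = 0.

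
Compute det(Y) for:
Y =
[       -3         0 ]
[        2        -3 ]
det(Y) = 9

For a 2×2 matrix [[a, b], [c, d]], det = a*d - b*c.
det(Y) = (-3)*(-3) - (0)*(2) = 9 - 0 = 9.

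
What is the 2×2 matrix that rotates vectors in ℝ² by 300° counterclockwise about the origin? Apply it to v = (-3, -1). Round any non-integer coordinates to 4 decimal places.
R = [[1/2, √3/2], [-√3/2, 1/2]]; R·v = (-2.3660, 2.0981)

A counterclockwise rotation by angle θ in ℝ² has matrix R(θ) = [[cos θ, -sin θ], [sin θ, cos θ]].
For θ = 300°: cos θ = 1/2, sin θ = -√3/2.
R(300°) = [[1/2, √3/2], [-√3/2, 1/2]].
R·v = [1/2·-3 + (√3/2)·-1, -√3/2·-3 + 1/2·-1] = (-2.3660, 2.0981).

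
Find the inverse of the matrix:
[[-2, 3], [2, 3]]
[[-1/4, 1/4], [1/6, 1/6]]

For [[a,b],[c,d]], inverse = (1/det)·[[d,-b],[-c,a]]
det = -2·3 - 3·2 = -12
Inverse = (1/-12)·[[3, -3], [-2, -2]]
        = [[-1/4, 1/4], [1/6, 1/6]]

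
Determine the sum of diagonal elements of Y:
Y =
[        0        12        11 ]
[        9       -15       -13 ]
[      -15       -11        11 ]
tr(Y) = 0 - 15 + 11 = -4

The trace of a square matrix is the sum of its diagonal entries.
Diagonal entries of Y: Y[0][0] = 0, Y[1][1] = -15, Y[2][2] = 11.
tr(Y) = 0 - 15 + 11 = -4.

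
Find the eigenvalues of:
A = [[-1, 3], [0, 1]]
λ = -1, 1

Solve det(A - λI) = 0. For a 2×2 matrix this is λ² - (trace)λ + det = 0.
trace(A) = -1 + 1 = 0.
det(A) = (-1)*(1) - (3)*(0) = -1 - 0 = -1.
Characteristic equation: λ² - (0)λ + (-1) = 0.
Discriminant: (0)² - 4*(-1) = 0 + 4 = 4.
Roots: λ = (0 ± √4) / 2 = -1, 1.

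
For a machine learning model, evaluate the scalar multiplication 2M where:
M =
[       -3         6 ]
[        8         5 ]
2M =
[       -6        12 ]
[       16        10 ]

Scalar multiplication is elementwise: (2M)[i][j] = 2 * M[i][j].
  (2M)[0][0] = 2 * (-3) = -6
  (2M)[0][1] = 2 * (6) = 12
  (2M)[1][0] = 2 * (8) = 16
  (2M)[1][1] = 2 * (5) = 10
2M =
[       -6        12 ]
[       16        10 ]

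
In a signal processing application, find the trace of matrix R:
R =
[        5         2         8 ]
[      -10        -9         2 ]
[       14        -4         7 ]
tr(R) = 5 - 9 + 7 = 3

The trace of a square matrix is the sum of its diagonal entries.
Diagonal entries of R: R[0][0] = 5, R[1][1] = -9, R[2][2] = 7.
tr(R) = 5 - 9 + 7 = 3.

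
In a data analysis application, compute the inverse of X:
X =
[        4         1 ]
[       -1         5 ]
det(X) = 21
X⁻¹ =
[     5/21     -1/21 ]
[     1/21      4/21 ]

For a 2×2 matrix X = [[a, b], [c, d]] with det(X) ≠ 0, X⁻¹ = (1/det(X)) * [[d, -b], [-c, a]].
det(X) = (4)*(5) - (1)*(-1) = 20 + 1 = 21.
X⁻¹ = (1/21) * [[5, -1], [1, 4]].
Dividing each entry by 21 and reducing:
X⁻¹ =
[     5/21     -1/21 ]
[     1/21      4/21 ]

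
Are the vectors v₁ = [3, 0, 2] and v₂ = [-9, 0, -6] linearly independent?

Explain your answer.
No, linearly dependent (v₂ = -3·v₁)

Check whether there is a scalar k with v₂ = k·v₁.
Comparing components, k = -3 satisfies -3·[3, 0, 2] = [-9, 0, -6].
Since v₂ is a scalar multiple of v₁, the two vectors are linearly dependent.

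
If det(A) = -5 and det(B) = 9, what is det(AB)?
-45

Use the multiplicative property of determinants: det(AB) = det(A)*det(B).
det(AB) = (-5)*(9) = -45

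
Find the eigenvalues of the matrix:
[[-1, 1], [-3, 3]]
λ = 0 and λ = 2

Characteristic equation: det(A - λI) = 0
λ² - (trace)λ + (det) = 0
λ² - (2)λ + (0) = 0
λ² - 2λ + 0 = 0
Solving: λ = 0, 2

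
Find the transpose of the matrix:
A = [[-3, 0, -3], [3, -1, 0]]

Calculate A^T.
[[-3, 3], [0, -1], [-3, 0]]

The transpose sends entry (i,j) to (j,i); rows become columns.
Row 0 of A: [-3, 0, -3] -> column 0 of A^T.
Row 1 of A: [3, -1, 0] -> column 1 of A^T.
A^T = [[-3, 3], [0, -1], [-3, 0]]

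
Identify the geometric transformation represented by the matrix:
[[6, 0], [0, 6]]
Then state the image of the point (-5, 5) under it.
uniform scaling by factor 6; image of (-5, 5) is (-30, 30)

This is a diagonal matrix with equal entries 6, so it scales both axes by the same factor 6.
The matrix [[6, 0], [0, 6]] represents: uniform scaling by factor 6.
Applying it to (-5, 5): [6·-5 + 0·5, 0·-5 + 6·5] = (-30, 30).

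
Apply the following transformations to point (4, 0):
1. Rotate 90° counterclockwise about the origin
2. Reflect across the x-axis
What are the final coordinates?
(0, -4)

Step 1: Rotate 90° → (0, 4)
Step 2: Reflect across the x-axis → (0, -4)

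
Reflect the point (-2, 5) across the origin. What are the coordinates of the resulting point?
(2, -5)

Reflection across origin: (-2, 5) → (2, -5)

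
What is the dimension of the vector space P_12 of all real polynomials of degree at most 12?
Dimension = 13

A polynomial of degree at most 12 can be written as a₀ + a₁x + a₂x² + … + a_12x^12, with 13 free coefficients a₀, …, a_12.
The set {1, x, x², …, x^12} is a basis: it spans P_12 (every such polynomial is a linear combination of these) and is linearly independent (a polynomial is zero iff all its coefficients are zero).
Therefore dim(P_12) = 12 + 1 = 13.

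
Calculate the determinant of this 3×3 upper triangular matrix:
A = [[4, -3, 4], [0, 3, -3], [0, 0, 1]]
12

The determinant of a triangular matrix is the product of its diagonal entries (the off-diagonal entries above the diagonal do not affect it).
det(A) = (4) * (3) * (1) = 12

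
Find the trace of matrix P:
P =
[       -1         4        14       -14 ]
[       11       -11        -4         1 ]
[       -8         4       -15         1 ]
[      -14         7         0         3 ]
tr(P) = -1 - 11 - 15 + 3 = -24

The trace of a square matrix is the sum of its diagonal entries.
Diagonal entries of P: P[0][0] = -1, P[1][1] = -11, P[2][2] = -15, P[3][3] = 3.
tr(P) = -1 - 11 - 15 + 3 = -24.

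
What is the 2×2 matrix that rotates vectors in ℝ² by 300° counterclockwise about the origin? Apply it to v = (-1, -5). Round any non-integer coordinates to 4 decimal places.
R = [[1/2, √3/2], [-√3/2, 1/2]]; R·v = (-4.8301, -1.6340)

A counterclockwise rotation by angle θ in ℝ² has matrix R(θ) = [[cos θ, -sin θ], [sin θ, cos θ]].
For θ = 300°: cos θ = 1/2, sin θ = -√3/2.
R(300°) = [[1/2, √3/2], [-√3/2, 1/2]].
R·v = [1/2·-1 + (√3/2)·-5, -√3/2·-1 + 1/2·-5] = (-4.8301, -1.6340).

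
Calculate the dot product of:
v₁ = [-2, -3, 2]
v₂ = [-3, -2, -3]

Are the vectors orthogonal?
6, No

The dot product is the sum of products of corresponding components.
v₁·v₂ = (-2)*(-3) + (-3)*(-2) + (2)*(-3) = 6 + 6 - 6 = 6.
Two vectors are orthogonal iff their dot product is 0; here the dot product is 6, so the vectors are not orthogonal.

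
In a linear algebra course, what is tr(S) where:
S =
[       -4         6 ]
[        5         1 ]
tr(S) = -4 + 1 = -3

The trace of a square matrix is the sum of its diagonal entries.
Diagonal entries of S: S[0][0] = -4, S[1][1] = 1.
tr(S) = -4 + 1 = -3.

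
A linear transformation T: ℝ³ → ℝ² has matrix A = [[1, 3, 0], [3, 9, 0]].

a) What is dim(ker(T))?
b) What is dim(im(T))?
dim(ker) = 2, dim(im) = 1

Observe that row 2 = 3 × row 1 (so the rows are linearly dependent).
Thus rank(A) = 1 (only one linearly independent row).
dim(im(T)) = rank(A) = 1.
By the rank-nullity theorem applied to T: ℝ³ → ℝ², rank(A) + nullity(A) = 3 (the domain dimension), so dim(ker(T)) = 3 - 1 = 2.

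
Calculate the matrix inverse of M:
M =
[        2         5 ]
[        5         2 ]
det(M) = -21
M⁻¹ =
[    -2/21      5/21 ]
[     5/21     -2/21 ]

For a 2×2 matrix M = [[a, b], [c, d]] with det(M) ≠ 0, M⁻¹ = (1/det(M)) * [[d, -b], [-c, a]].
det(M) = (2)*(2) - (5)*(5) = 4 - 25 = -21.
M⁻¹ = (1/-21) * [[2, -5], [-5, 2]].
Dividing each entry by -21 and reducing:
M⁻¹ =
[    -2/21      5/21 ]
[     5/21     -2/21 ]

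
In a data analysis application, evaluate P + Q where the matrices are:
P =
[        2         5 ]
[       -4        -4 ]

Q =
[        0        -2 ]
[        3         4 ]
P + Q =
[        2         3 ]
[       -1         0 ]

Matrix addition is elementwise: (P+Q)[i][j] = P[i][j] + Q[i][j].
  (P+Q)[0][0] = (2) + (0) = 2
  (P+Q)[0][1] = (5) + (-2) = 3
  (P+Q)[1][0] = (-4) + (3) = -1
  (P+Q)[1][1] = (-4) + (4) = 0
P + Q =
[        2         3 ]
[       -1         0 ]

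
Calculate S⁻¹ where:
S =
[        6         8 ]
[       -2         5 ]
det(S) = 46
S⁻¹ =
[     5/46     -4/23 ]
[     1/23      3/23 ]

For a 2×2 matrix S = [[a, b], [c, d]] with det(S) ≠ 0, S⁻¹ = (1/det(S)) * [[d, -b], [-c, a]].
det(S) = (6)*(5) - (8)*(-2) = 30 + 16 = 46.
S⁻¹ = (1/46) * [[5, -8], [2, 6]].
Dividing each entry by 46 and reducing:
S⁻¹ =
[     5/46     -4/23 ]
[     1/23      3/23 ]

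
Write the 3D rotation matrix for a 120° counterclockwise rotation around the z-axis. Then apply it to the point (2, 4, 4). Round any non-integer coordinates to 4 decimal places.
R = [[-1/2, -√3/2, 0], [√3/2, -1/2, 0], [0, 0, 1]]; R·(2, 4, 4) = (-4.4641, -0.2679, 4.0000)

Rotation matrix for 120° around z-axis:
cos(120°) = -1/2, sin(120°) = √3/2
R = [[-1/2, -√3/2, 0], [√3/2, -1/2, 0], [0, 0, 1]]
Apply to (2, 4, 4): R·[2, 4, 4]ᵀ = (-4.4641, -0.2679, 4.0000)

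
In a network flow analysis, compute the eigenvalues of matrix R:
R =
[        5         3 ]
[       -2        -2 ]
λ = -1, 4

Solve det(R - λI) = 0. For a 2×2 matrix the characteristic equation is λ² - (trace)λ + det = 0.
trace(R) = a + d = 5 - 2 = 3.
det(R) = a*d - b*c = (5)*(-2) - (3)*(-2) = -10 + 6 = -4.
Characteristic equation: λ² - (3)λ + (-4) = 0.
Discriminant = (3)² - 4*(-4) = 9 + 16 = 25.
λ = (3 ± √25) / 2 = (3 ± 5) / 2 = -1, 4.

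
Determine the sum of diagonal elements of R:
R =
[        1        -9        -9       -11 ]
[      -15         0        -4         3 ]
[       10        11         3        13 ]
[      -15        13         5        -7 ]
tr(R) = 1 + 0 + 3 - 7 = -3

The trace of a square matrix is the sum of its diagonal entries.
Diagonal entries of R: R[0][0] = 1, R[1][1] = 0, R[2][2] = 3, R[3][3] = -7.
tr(R) = 1 + 0 + 3 - 7 = -3.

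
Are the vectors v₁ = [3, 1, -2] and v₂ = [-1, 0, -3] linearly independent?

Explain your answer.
Yes, linearly independent

Two vectors are linearly dependent iff one is a scalar multiple of the other.
No single scalar k satisfies v₂ = k·v₁ (the ratios of corresponding entries disagree), so v₁ and v₂ are linearly independent.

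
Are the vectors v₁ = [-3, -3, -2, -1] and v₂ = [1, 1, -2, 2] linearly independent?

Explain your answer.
Yes, linearly independent

Two vectors are linearly dependent iff one is a scalar multiple of the other.
No single scalar k satisfies v₂ = k·v₁ (the ratios of corresponding entries disagree), so v₁ and v₂ are linearly independent.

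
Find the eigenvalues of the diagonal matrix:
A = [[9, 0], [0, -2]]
λ₁ = 9, λ₂ = -2

The characteristic polynomial of A is det(A - λI) = (9 - λ)(-2 - λ) = 0.
The roots are λ = 9 and λ = -2, so the eigenvalues are the diagonal entries.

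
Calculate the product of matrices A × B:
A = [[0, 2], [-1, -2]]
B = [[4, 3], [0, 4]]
[[0, 8], [-4, -11]]

Matrix multiplication:
C[0][0] = 0×4 + 2×0 = 0
C[0][1] = 0×3 + 2×4 = 8
C[1][0] = -1×4 + -2×0 = -4
C[1][1] = -1×3 + -2×4 = -11
Result: [[0, 8], [-4, -11]]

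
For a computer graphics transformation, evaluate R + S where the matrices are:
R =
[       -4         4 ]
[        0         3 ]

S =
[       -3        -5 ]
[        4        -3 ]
R + S =
[       -7        -1 ]
[        4         0 ]

Matrix addition is elementwise: (R+S)[i][j] = R[i][j] + S[i][j].
  (R+S)[0][0] = (-4) + (-3) = -7
  (R+S)[0][1] = (4) + (-5) = -1
  (R+S)[1][0] = (0) + (4) = 4
  (R+S)[1][1] = (3) + (-3) = 0
R + S =
[       -7        -1 ]
[        4         0 ]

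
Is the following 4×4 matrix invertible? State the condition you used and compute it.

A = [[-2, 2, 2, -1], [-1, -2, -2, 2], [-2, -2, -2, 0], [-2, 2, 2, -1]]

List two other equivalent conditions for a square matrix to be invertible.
No, not invertible; det(A) = 0 (two rows are equal, so the rows are linearly dependent). Equivalent conditions (failing for this A): rank(A) < 4; Ax = 0 has non-trivial solutions; 0 is an eigenvalue; the columns are linearly dependent.

To check invertibility, compute det(A).
In this matrix, row 0 and the last row are identical, so one row is a scalar multiple of another and the rows are linearly dependent.
A matrix with linearly dependent rows has det = 0 and is not invertible.
Equivalent failed conditions:
- rank(A) < 4.
- Ax = 0 has non-trivial solutions.
- 0 is an eigenvalue.
- The columns are linearly dependent.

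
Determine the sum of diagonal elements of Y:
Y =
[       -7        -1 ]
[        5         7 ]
tr(Y) = -7 + 7 = 0

The trace of a square matrix is the sum of its diagonal entries.
Diagonal entries of Y: Y[0][0] = -7, Y[1][1] = 7.
tr(Y) = -7 + 7 = 0.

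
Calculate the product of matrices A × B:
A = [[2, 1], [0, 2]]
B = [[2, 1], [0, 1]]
[[4, 3], [0, 2]]

Matrix multiplication:
C[0][0] = 2×2 + 1×0 = 4
C[0][1] = 2×1 + 1×1 = 3
C[1][0] = 0×2 + 2×0 = 0
C[1][1] = 0×1 + 2×1 = 2
Result: [[4, 3], [0, 2]]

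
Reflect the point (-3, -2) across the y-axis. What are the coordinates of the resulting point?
(3, -2)

Reflection across y-axis: (-3, -2) → (3, -2)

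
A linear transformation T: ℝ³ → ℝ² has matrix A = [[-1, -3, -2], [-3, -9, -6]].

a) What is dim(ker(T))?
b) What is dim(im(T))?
dim(ker) = 2, dim(im) = 1

Observe that row 2 = 3 × row 1 (so the rows are linearly dependent).
Thus rank(A) = 1 (only one linearly independent row).
dim(im(T)) = rank(A) = 1.
By the rank-nullity theorem applied to T: ℝ³ → ℝ², rank(A) + nullity(A) = 3 (the domain dimension), so dim(ker(T)) = 3 - 1 = 2.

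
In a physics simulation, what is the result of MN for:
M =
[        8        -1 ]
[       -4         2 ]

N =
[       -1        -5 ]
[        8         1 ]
MN =
[      -16       -41 ]
[       20        22 ]

Matrix multiplication: (MN)[i][j] = sum over k of M[i][k] * N[k][j].
  (MN)[0][0] = (8)*(-1) + (-1)*(8) = -16
  (MN)[0][1] = (8)*(-5) + (-1)*(1) = -41
  (MN)[1][0] = (-4)*(-1) + (2)*(8) = 20
  (MN)[1][1] = (-4)*(-5) + (2)*(1) = 22
MN =
[      -16       -41 ]
[       20        22 ]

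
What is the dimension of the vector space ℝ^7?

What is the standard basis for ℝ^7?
Dimension = 7; standard basis = {e_1, e_2, e_3, …, e_7}

ℝ^7 is the space of 7-tuples of real numbers; its dimension is 7.
The standard basis consists of 7 vectors: e_1, e_2, e_3, …, e_7, where e_i is the vector with 1 in position i and 0 elsewhere.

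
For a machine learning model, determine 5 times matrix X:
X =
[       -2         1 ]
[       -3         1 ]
5X =
[      -10         5 ]
[      -15         5 ]

Scalar multiplication is elementwise: (5X)[i][j] = 5 * X[i][j].
  (5X)[0][0] = 5 * (-2) = -10
  (5X)[0][1] = 5 * (1) = 5
  (5X)[1][0] = 5 * (-3) = -15
  (5X)[1][1] = 5 * (1) = 5
5X =
[      -10         5 ]
[      -15         5 ]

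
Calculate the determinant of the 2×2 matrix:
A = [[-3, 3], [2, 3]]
-15

For A = [[a, b], [c, d]], det(A) = a*d - b*c.
det(A) = (-3)*(3) - (3)*(2) = -9 - 6 = -15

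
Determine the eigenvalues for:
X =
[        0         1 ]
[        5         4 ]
λ = -1, 5

Solve det(X - λI) = 0. For a 2×2 matrix the characteristic equation is λ² - (trace)λ + det = 0.
trace(X) = a + d = 0 + 4 = 4.
det(X) = a*d - b*c = (0)*(4) - (1)*(5) = 0 - 5 = -5.
Characteristic equation: λ² - (4)λ + (-5) = 0.
Discriminant = (4)² - 4*(-5) = 16 + 20 = 36.
λ = (4 ± √36) / 2 = (4 ± 6) / 2 = -1, 5.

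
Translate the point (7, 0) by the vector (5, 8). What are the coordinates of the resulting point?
(12, 8)

Translation by (5, 8):
x' = 7 + 5 = 12
y' = 0 + 8 = 8
Homogeneous matrix: [[1, 0, 5], [0, 1, 8], [0, 0, 1]]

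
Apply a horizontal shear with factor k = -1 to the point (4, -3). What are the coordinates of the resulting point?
(7, -3)

Shear matrix for horizontal shear with factor k = -1:
[[1, -1], [0, 1]]
Result: (4, -3) → (7, -3)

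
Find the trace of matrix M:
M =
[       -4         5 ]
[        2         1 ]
tr(M) = -4 + 1 = -3

The trace of a square matrix is the sum of its diagonal entries.
Diagonal entries of M: M[0][0] = -4, M[1][1] = 1.
tr(M) = -4 + 1 = -3.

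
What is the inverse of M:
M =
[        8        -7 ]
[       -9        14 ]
det(M) = 49
M⁻¹ =
[      2/7       1/7 ]
[     9/49      8/49 ]

For a 2×2 matrix M = [[a, b], [c, d]] with det(M) ≠ 0, M⁻¹ = (1/det(M)) * [[d, -b], [-c, a]].
det(M) = (8)*(14) - (-7)*(-9) = 112 - 63 = 49.
M⁻¹ = (1/49) * [[14, 7], [9, 8]].
Dividing each entry by 49 and reducing:
M⁻¹ =
[      2/7       1/7 ]
[     9/49      8/49 ]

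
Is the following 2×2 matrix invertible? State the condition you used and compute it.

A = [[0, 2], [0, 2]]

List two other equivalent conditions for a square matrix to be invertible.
No, not invertible; det(A) = 0 (two rows are equal, so the rows are linearly dependent). Equivalent conditions (failing for this A): rank(A) < 2; Ax = 0 has non-trivial solutions; 0 is an eigenvalue; the columns are linearly dependent.

To check invertibility, compute det(A).
In this matrix, row 0 and the last row are identical, so one row is a scalar multiple of another and the rows are linearly dependent.
A matrix with linearly dependent rows has det = 0 and is not invertible.
Equivalent failed conditions:
- rank(A) < 2.
- Ax = 0 has non-trivial solutions.
- 0 is an eigenvalue.
- The columns are linearly dependent.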